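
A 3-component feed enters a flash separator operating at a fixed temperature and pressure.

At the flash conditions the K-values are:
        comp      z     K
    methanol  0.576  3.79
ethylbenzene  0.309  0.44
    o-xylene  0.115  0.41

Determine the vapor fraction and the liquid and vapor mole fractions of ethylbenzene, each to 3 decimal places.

ψ = 0.861, x_ethylbenzene = 0.597, y_ethylbenzene = 0.263

Newton iteration, ψ⁰ = 0.42:
  ψ = 0.420: g = 0.4235, g' = -1.187 → ψ = 0.777
  ψ = 0.777: g = 0.0759, g' = -0.887 → ψ = 0.862
  ψ = 0.862: g = -0.0009, g' = -0.915 → ψ = 0.861
Converged at ψ = 0.861.
Compositions from xᵢ = zᵢ/(1+ψ(Kᵢ−1)), yᵢ = Kᵢxᵢ:
  methanol: x = 0.169, y = 0.641
  ethylbenzene: x = 0.597, y = 0.263
  o-xylene: x = 0.234, y = 0.096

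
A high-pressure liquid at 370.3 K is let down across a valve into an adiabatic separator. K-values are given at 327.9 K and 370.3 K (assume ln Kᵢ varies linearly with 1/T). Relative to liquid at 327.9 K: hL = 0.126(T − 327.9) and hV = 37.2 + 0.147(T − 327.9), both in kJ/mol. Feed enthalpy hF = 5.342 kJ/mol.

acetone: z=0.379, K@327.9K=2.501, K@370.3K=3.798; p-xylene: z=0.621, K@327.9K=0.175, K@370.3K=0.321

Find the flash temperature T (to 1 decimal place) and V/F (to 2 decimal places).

Adiabatic flash: solve Rachford–Rice at each trial T, then check hF = ψ·hV(T) + (1−ψ)·hL(T).
  T = 327.9 K: K = (2.501, 0.175), RR gives ψ = 0.046, H_out = 1.699 kJ/mol
  T = 370.3 K: K = (3.798, 0.321), RR gives ψ = 0.336, H_out = 18.150 kJ/mol
  T = 349.1 K: K = (3.121, 0.241), RR gives ψ = 0.207, H_out = 10.459 kJ/mol
  T = 338.5 K: K = (2.804, 0.207), RR gives ψ = 0.133, H_out = 6.327 kJ/mol
  T = 333.2 K: K = (2.650, 0.190), RR gives ψ = 0.092, H_out = 4.095 kJ/mol
  T = 335.9 K: K = (2.728, 0.199), RR gives ψ = 0.114, H_out = 5.250 kJ/mol
  T = 337.2 K: K = (2.766, 0.203), RR gives ψ = 0.124, H_out = 5.793 kJ/mol
Linear interpolation between T = 335.9 (H_out = 5.250) and T = 337.2 (H_out = 5.793) on hF = 5.342 gives T ≈ 336.1 K, at which ψ = 0.12.

T = 336.1 K, V/F = 0.12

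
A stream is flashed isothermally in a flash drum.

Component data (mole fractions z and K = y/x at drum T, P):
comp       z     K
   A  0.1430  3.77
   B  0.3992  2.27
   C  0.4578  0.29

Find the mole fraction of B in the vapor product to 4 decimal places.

Material balance + equilibrium reduce to Σ zᵢ(Kᵢ−1)/(1+V/F(Kᵢ−1)) = 0.
g(0) = ΣzᵢKᵢ − 1 = 0.5781 and g(1) = 1 − Σzᵢ/Kᵢ = -0.7924, so a root lies in (0, 1).
Iterate (Newton) starting at V/F = 0.5:
  V/F = 0.5000: g = -0.02777, g' = -0.9885 → V/F = 0.4719
  V/F = 0.4719: g = -0.00013, g' = -0.9798 → V/F = 0.4718
Converged at V/F = 0.4718.
Compositions from xᵢ = zᵢ/(1+V/F(Kᵢ−1)), yᵢ = Kᵢxᵢ:
  A: x = 0.0620, y = 0.2337
  B: x = 0.2496, y = 0.5667
  C: x = 0.6884, y = 0.1996

y_B = 0.5667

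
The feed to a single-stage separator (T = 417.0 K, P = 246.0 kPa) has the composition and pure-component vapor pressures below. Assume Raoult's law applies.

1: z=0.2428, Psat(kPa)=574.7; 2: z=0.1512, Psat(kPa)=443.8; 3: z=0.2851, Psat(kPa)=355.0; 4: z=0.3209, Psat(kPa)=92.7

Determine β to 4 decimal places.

β = 0.6776

Raoult's law: Kᵢ = Pᵢˢᵃᵗ/P = Pᵢˢᵃᵗ/246.0.
  K_1 = 574.7/246.0 = 2.336179, K_2 = 443.8/246.0 = 1.804065, K_3 = 355.0/246.0 = 1.443089, K_4 = 92.7/246.0 = 0.376829
Rachford–Rice: g(β) = Σ zᵢ(Kᵢ−1)/(1+β(Kᵢ−1)) = 0.
Check two-phase: ΣzᵢKᵢ = 1.3723 > 1 and Σzᵢ/Kᵢ = 1.2369 > 1, so g(0) = 0.3723 > 0 and g(1) = -0.2369 < 0.
Iterate (Newton) starting at β = 0.5:
  β = 0.5000: g = 0.09413, g' = -0.5060 → β = 0.6860
  β = 0.6860: g = -0.00481, g' = -0.5718 → β = 0.6776
Converged at β = 0.6776.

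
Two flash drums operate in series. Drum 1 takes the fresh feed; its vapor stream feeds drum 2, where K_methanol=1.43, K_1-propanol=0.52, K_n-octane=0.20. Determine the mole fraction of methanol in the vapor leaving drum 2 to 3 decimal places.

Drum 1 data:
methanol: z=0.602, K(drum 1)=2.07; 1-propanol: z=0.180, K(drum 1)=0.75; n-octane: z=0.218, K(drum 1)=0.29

y_methanol (drum 2) = 0.853

Drum 1:
Iterate (Newton) starting at ψ₁ = 0.5:
  ψ₁ = 0.500: g = 0.1282, g' = -0.571 → ψ₁ = 0.724
  ψ₁ = 0.724: g = -0.0108, g' = -0.701 → ψ₁ = 0.709
Converged at ψ₁ = 0.709.
Drum-1 compositions:
  methanol: x = 0.342, y = 0.709
  1-propanol: x = 0.219, y = 0.164
  n-octane: x = 0.439, y = 0.127
Drum-2 feed = drum-1 vapor: z₂ = (0.7086, 0.1641, 0.1273).
Drum 2:
Let ψ₂ = V/F and solve Σ zᵢ(Kᵢ−1)/(1+ψ₂(Kᵢ−1)) = 0.
Feasibility: ΣzᵢKᵢ = 1.124, Σzᵢ/Kᵢ = 1.447 — both > 1, two phases present.
Newton–Raphson from ψ₂ = 0.63:
  ψ₂ = 0.630: g = -0.0784, g' = -0.490 → ψ₂ = 0.470
  ψ₂ = 0.470: g = -0.0114, g' = -0.363 → ψ₂ = 0.439
  ψ₂ = 0.439: g = -0.0003, g' = -0.347 → ψ₂ = 0.438
Converged at ψ₂ = 0.438.
  methanol: x = 0.596, y = 0.853
  1-propanol: x = 0.208, y = 0.108
  n-octane: x = 0.196, y = 0.039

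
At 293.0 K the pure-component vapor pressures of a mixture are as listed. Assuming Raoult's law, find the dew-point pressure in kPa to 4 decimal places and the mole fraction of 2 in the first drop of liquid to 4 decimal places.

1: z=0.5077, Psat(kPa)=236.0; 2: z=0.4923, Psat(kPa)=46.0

Pdew = 77.8002 kPa, x_2 = 0.8326

At the dew point ψ → 1, so Σzᵢ/Kᵢ = 1 with Kᵢ = Pᵢˢᵃᵗ/P ⇒ 1/P = Σzᵢ/Pᵢˢᵃᵗ.
1/P = 0.5077/236.0 + 0.4923/46.0 = 0.0128534 ⇒ P = 77.8002 kPa
xᵢ = zᵢP/Pᵢˢᵃᵗ ⇒ x_2 = 0.4923·77.8002/46.0 = 0.8326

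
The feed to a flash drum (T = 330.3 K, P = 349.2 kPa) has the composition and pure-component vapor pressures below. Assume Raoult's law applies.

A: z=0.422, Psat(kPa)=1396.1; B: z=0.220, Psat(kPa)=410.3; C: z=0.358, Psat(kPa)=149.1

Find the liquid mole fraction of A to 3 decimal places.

Raoult's law: Kᵢ = Pᵢˢᵃᵗ/P = Pᵢˢᵃᵗ/349.2.
  K_A = 1396.1/349.2 = 3.99800, K_B = 410.3/349.2 = 1.17497, K_C = 149.1/349.2 = 0.42698
Material balance + equilibrium reduce to Σ zᵢ(Kᵢ−1)/(1+V/F(Kᵢ−1)) = 0.
Feasibility: ΣzᵢKᵢ = 2.099, Σzᵢ/Kᵢ = 1.131 — both > 1, two phases present.
Newton–Raphson from V/F = 0.5:
  V/F = 0.500: g = 0.2541, g' = -0.844 → V/F = 0.801
  V/F = 0.801: g = 0.0264, g' = -0.735 → V/F = 0.837
Converged at V/F = 0.837.
Compositions from xᵢ = zᵢ/(1+V/F(Kᵢ−1)), yᵢ = Kᵢxᵢ:
  A: x = 0.120, y = 0.481
  B: x = 0.192, y = 0.225
  C: x = 0.688, y = 0.294

x_A = 0.120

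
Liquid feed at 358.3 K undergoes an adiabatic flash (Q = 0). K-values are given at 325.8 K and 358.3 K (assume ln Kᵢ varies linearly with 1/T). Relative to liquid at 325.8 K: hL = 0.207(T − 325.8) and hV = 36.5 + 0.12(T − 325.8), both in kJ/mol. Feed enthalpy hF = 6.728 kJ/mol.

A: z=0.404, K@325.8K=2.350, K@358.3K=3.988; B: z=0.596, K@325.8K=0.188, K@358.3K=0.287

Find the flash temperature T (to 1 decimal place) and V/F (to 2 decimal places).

T = 332.6 K, V/F = 0.15

Adiabatic flash: solve Rachford–Rice at each trial T, then check hF = ψ·hV(T) + (1−ψ)·hL(T).
  T = 325.8 K: K = (2.350, 0.188), RR gives ψ = 0.056, H_out = 2.046 kJ/mol
  T = 358.3 K: K = (3.988, 0.287), RR gives ψ = 0.367, H_out = 19.091 kJ/mol
  T = 342.1 K: K = (3.103, 0.235), RR gives ψ = 0.244, H_out = 11.951 kJ/mol
  T = 334.0 K: K = (2.712, 0.211), RR gives ψ = 0.164, H_out = 7.556 kJ/mol
  T = 329.9 K: K = (2.527, 0.199), RR gives ψ = 0.114, H_out = 4.973 kJ/mol
  T = 331.9 K: K = (2.616, 0.205), RR gives ψ = 0.139, H_out = 6.270 kJ/mol
Linear interpolation between T = 331.9 (H_out = 6.270) and T = 334.0 (H_out = 7.556) on hF = 6.728 gives T ≈ 332.6 K, at which ψ = 0.15.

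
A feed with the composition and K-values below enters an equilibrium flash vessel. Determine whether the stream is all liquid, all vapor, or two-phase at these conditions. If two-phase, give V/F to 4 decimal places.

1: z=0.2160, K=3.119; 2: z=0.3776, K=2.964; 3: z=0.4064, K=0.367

two-phase, V/F = 0.7364

ΣzᵢKᵢ = 1.9421; Σzᵢ/Kᵢ = 1.3040.
Both exceed 1, so a two-phase solution exists.
Let ψ = V/F and solve Σ zᵢ(Kᵢ−1)/(1+ψ(Kᵢ−1)) = 0.
Newton–Raphson from ψ = 0.5:
  ψ = 0.5000: g = 0.22004, g' = -0.9480 → ψ = 0.7321
  ψ = 0.7321: g = 0.00417, g' = -0.9597 → ψ = 0.7365
Converged at ψ = 0.7364.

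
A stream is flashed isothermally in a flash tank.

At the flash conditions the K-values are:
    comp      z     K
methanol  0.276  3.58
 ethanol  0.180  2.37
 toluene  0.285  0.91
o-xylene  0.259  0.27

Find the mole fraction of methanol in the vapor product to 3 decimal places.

y_methanol = 0.365

Let β = V/F and solve Σ zᵢ(Kᵢ−1)/(1+β(Kᵢ−1)) = 0.
Feasibility: ΣzᵢKᵢ = 1.744, Σzᵢ/Kᵢ = 1.425 — both > 1, two phases present.
Newton–Raphson from β = 0.59:
  β = 0.590: g = 0.0595, g' = -0.821 → β = 0.663
  β = 0.663: g = -0.0013, g' = -0.863 → β = 0.661
Converged at β = 0.661.
Compositions from xᵢ = zᵢ/(1+β(Kᵢ−1)), yᵢ = Kᵢxᵢ:
  methanol: x = 0.102, y = 0.365
  ethanol: x = 0.094, y = 0.224
  toluene: x = 0.303, y = 0.276
  o-xylene: x = 0.500, y = 0.135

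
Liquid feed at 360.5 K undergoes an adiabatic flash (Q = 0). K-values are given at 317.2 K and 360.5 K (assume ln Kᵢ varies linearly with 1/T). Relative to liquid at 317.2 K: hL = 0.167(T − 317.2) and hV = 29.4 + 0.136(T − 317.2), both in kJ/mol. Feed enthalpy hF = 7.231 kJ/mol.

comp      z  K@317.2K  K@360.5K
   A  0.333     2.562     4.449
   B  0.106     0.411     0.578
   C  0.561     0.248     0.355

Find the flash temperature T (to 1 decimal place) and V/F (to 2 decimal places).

Adiabatic flash: solve Rachford–Rice at each trial T, then check hF = ψ·hV(T) + (1−ψ)·hL(T).
  T = 317.2 K: K = (2.562, 0.411, 0.248), RR gives ψ = 0.032, H_out = 0.927 kJ/mol
  T = 360.5 K: K = (4.449, 0.578, 0.355), RR gives ψ = 0.350, H_out = 17.063 kJ/mol
  T = 338.9 K: K = (3.438, 0.493, 0.300), RR gives ψ = 0.223, H_out = 10.036 kJ/mol
  T = 328.0 K: K = (2.980, 0.451, 0.274), RR gives ψ = 0.140, H_out = 5.866 kJ/mol
  T = 333.4 K: K = (3.203, 0.472, 0.287), RR gives ψ = 0.183, H_out = 8.008 kJ/mol
  T = 330.7 K: K = (3.091, 0.462, 0.280), RR gives ψ = 0.162, H_out = 6.958 kJ/mol
  T = 332.0 K: K = (3.144, 0.466, 0.283), RR gives ψ = 0.173, H_out = 7.469 kJ/mol
Linear interpolation between T = 330.7 (H_out = 6.958) and T = 332.0 (H_out = 7.469) on hF = 7.231 gives T ≈ 331.4 K, at which ψ = 0.17.

T = 331.4 K, V/F = 0.17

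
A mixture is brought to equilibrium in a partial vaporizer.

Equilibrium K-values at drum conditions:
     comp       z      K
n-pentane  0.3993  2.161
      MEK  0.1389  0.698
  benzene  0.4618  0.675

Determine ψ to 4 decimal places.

ψ = 0.7313

Rachford–Rice: g(ψ) = Σ zᵢ(Kᵢ−1)/(1+ψ(Kᵢ−1)) = 0.
g(0) = ΣzᵢKᵢ − 1 = 0.2716 and g(1) = 1 − Σzᵢ/Kᵢ = -0.0679, so a root lies in (0, 1).
Newton–Raphson from ψ = 0.5:
  ψ = 0.5000: g = 0.06470, g' = -0.3026 → ψ = 0.7138
  ψ = 0.7138: g = 0.00460, g' = -0.2642 → ψ = 0.7312
  ψ = 0.7312: g = 0.00002, g' = -0.2622 → ψ = 0.7313
Converged at ψ = 0.7313.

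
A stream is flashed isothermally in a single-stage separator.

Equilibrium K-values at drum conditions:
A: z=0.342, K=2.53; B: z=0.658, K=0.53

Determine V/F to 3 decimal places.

V/F = 0.298

Iterate (Newton) starting at V/F = 0.51:
  V/F = 0.510: g = -0.1128, g' = -0.504 → V/F = 0.286
  V/F = 0.286: g = 0.0066, g' = -0.581 → V/F = 0.298
Converged at V/F = 0.298.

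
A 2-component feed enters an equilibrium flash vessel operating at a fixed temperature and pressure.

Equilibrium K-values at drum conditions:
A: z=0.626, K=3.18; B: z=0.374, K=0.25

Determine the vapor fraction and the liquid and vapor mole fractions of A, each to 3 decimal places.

Let ψ = V/F and solve Σ zᵢ(Kᵢ−1)/(1+ψ(Kᵢ−1)) = 0.
Check two-phase: ΣzᵢKᵢ = 2.084 > 1 and Σzᵢ/Kᵢ = 1.693 > 1, so g(0) = 1.084 > 0 and g(1) = -0.693 < 0.
Iterate (Newton) starting at ψ = 0.5:
  ψ = 0.500: g = 0.2042, g' = -1.220 → ψ = 0.667
  ψ = 0.667: g = -0.0057, g' = -1.337 → ψ = 0.663
Converged at ψ = 0.663.
Compositions from xᵢ = zᵢ/(1+ψ(Kᵢ−1)), yᵢ = Kᵢxᵢ:
  A: x = 0.256, y = 0.814
  B: x = 0.744, y = 0.186

ψ = 0.663, x_A = 0.256, y_A = 0.814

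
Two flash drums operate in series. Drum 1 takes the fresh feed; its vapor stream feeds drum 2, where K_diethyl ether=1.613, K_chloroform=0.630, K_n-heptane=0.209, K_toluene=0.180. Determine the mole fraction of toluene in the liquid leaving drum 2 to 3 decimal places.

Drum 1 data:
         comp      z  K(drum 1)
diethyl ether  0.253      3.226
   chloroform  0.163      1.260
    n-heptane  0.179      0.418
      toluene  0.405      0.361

x_toluene (drum 2) = 0.192

Drum 1:
Newton iteration, ψ₁⁰ = 0.57:
  ψ₁ = 0.570: g = -0.2778, g' = -0.797 → ψ₁ = 0.221
  ψ₁ = 0.221: g = -0.0036, g' = -0.877 → ψ₁ = 0.217
Converged at ψ₁ = 0.217.
Drum-1 compositions:
  diethyl ether: x = 0.171, y = 0.550
  chloroform: x = 0.154, y = 0.194
  n-heptane: x = 0.205, y = 0.086
  toluene: x = 0.470, y = 0.170
Drum-2 feed = drum-1 vapor: z₂ = (0.5502, 0.1944, 0.0856, 0.1698).
Drum 2:
Rachford–Rice: g(ψ₂) = Σ zᵢ(Kᵢ−1)/(1+ψ₂(Kᵢ−1)) = 0.
Check two-phase: ΣzᵢKᵢ = 1.058 > 1 and Σzᵢ/Kᵢ = 2.003 > 1, so g(0) = 0.058 > 0 and g(1) = -1.003 < 0.
Newton–Raphson from ψ₂ = 0.5:
  ψ₂ = 0.500: g = -0.1781, g' = -0.636 → ψ₂ = 0.220
  ψ₂ = 0.220: g = -0.0329, g' = -0.440 → ψ₂ = 0.145
  ψ₂ = 0.145: g = -0.0008, g' = -0.420 → ψ₂ = 0.143
Converged at ψ₂ = 0.143.
  diethyl ether: x = 0.506, y = 0.816
  chloroform: x = 0.205, y = 0.129
  n-heptane: x = 0.097, y = 0.020
  toluene: x = 0.192, y = 0.035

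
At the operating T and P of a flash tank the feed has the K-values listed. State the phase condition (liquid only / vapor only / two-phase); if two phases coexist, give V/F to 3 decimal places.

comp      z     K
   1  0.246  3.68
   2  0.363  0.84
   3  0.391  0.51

two-phase, V/F = 0.432

ΣzᵢKᵢ = 1.410; Σzᵢ/Kᵢ = 1.266.
Both exceed 1, so a two-phase solution exists.
Rachford–Rice: g(ψ) = Σ zᵢ(Kᵢ−1)/(1+ψ(Kᵢ−1)) = 0.
Newton iteration, ψ⁰ = 0.62:
  ψ = 0.620: g = -0.0920, g' = -0.455 → ψ = 0.418
  ψ = 0.418: g = 0.0079, g' = -0.552 → ψ = 0.432
Converged at ψ = 0.432.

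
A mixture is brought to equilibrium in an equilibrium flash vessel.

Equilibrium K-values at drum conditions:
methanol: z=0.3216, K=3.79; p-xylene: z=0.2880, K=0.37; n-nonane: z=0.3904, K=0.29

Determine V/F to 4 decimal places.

Material balance + equilibrium reduce to Σ zᵢ(Kᵢ−1)/(1+V/F(Kᵢ−1)) = 0.
Check two-phase: ΣzᵢKᵢ = 1.4386 > 1 and Σzᵢ/Kᵢ = 2.2094 > 1, so g(0) = 0.4386 > 0 and g(1) = -1.2094 < 0.
Newton–Raphson from V/F = 0.5:
  V/F = 0.5000: g = -0.31998, g' = -1.1531 → V/F = 0.2225
  V/F = 0.2225: g = 0.01339, g' = -1.3851 → V/F = 0.2322
  V/F = 0.2322: g = 0.00012, g' = -1.3610 → V/F = 0.2323
Converged at V/F = 0.2323.

V/F = 0.2323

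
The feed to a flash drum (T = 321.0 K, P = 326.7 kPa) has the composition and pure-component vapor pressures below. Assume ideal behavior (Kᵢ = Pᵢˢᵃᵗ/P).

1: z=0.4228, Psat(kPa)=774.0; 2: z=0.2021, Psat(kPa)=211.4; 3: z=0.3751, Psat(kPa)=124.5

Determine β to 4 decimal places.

Raoult's law: Kᵢ = Pᵢˢᵃᵗ/P = Pᵢˢᵃᵗ/326.7.
  K_1 = 774.0/326.7 = 2.369146, K_2 = 211.4/326.7 = 0.647077, K_3 = 124.5/326.7 = 0.381084
Material balance + equilibrium reduce to Σ zᵢ(Kᵢ−1)/(1+β(Kᵢ−1)) = 0.
g(0) = ΣzᵢKᵢ − 1 = 0.2754 and g(1) = 1 − Σzᵢ/Kᵢ = -0.4751, so a root lies in (0, 1).
Newton–Raphson from β = 0.5:
  β = 0.5000: g = -0.07917, g' = -0.6177 → β = 0.3718
  β = 0.3718: g = -0.00006, g' = -0.6238 → β = 0.3717
Converged at β = 0.3717.

β = 0.3717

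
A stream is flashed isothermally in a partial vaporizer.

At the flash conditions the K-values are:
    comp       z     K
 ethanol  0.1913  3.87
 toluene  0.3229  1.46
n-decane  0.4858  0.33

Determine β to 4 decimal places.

Let β = V/F and solve Σ zᵢ(Kᵢ−1)/(1+β(Kᵢ−1)) = 0.
Check two-phase: ΣzᵢKᵢ = 1.3721 > 1 and Σzᵢ/Kᵢ = 1.7427 > 1, so g(0) = 0.3721 > 0 and g(1) = -0.7427 < 0.
Newton iteration, β⁰ = 0.54:
  β = 0.5400: g = -0.17570, g' = -0.8216 → β = 0.3262
  β = 0.3262: g = -0.00376, g' = -0.8291 → β = 0.3216
Converged at β = 0.3216.

β = 0.3216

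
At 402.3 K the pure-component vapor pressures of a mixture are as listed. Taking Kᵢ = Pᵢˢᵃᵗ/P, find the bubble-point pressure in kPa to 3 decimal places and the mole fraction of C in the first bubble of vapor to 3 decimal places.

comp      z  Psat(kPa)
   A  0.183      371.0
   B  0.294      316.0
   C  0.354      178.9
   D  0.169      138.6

Pbub = 247.551 kPa, y_C = 0.256

At the bubble point ψ → 0, so ΣzᵢKᵢ = 1 with Kᵢ = Pᵢˢᵃᵗ/P ⇒ P = ΣzᵢPᵢˢᵃᵗ.
P = 0.183·371.0 + 0.294·316.0 + 0.354·178.9 + 0.169·138.6 = 247.551 kPa
yᵢ = zᵢPᵢˢᵃᵗ/P ⇒ y_C = 0.354·178.9/247.551 = 0.256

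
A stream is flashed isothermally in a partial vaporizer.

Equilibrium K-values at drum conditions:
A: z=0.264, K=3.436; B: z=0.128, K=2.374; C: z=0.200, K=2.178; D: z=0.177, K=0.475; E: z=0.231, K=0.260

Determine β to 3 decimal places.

Newton–Raphson from β = 0.61:
  β = 0.610: g = 0.0432, g' = -0.945 → β = 0.656
  β = 0.656: g = -0.0007, g' = -0.978 → β = 0.655
Converged at β = 0.655.

β = 0.655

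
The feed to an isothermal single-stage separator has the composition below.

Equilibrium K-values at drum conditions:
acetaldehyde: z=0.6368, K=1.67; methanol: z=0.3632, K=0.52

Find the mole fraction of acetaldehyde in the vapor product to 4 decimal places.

Binary case is linear: z₁(K₁−1)(1+V/F(K₂−1)) + z₂(K₂−1)(1+V/F(K₁−1)) = 0
⇒ V/F = [z₁(K₁−1)+z₂(K₂−1)] / [−(K₁−1)(K₂−1)] = 0.25232/0.32160 = 0.7846
Compositions from xᵢ = zᵢ/(1+V/F(Kᵢ−1)), yᵢ = Kᵢxᵢ:
  acetaldehyde: x = 0.4174, y = 0.6970
  methanol: x = 0.5826, y = 0.3030

y_acetaldehyde = 0.6970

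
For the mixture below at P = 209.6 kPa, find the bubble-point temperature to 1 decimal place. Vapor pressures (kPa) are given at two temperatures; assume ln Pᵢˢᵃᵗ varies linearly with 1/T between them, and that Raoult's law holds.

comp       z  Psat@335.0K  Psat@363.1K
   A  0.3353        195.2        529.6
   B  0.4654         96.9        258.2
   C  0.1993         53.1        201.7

T = 349.5 K

Bubble-point temperature: ΣzᵢPᵢˢᵃᵗ(T) = P. Interpolate ln Pᵢˢᵃᵗ = aᵢ + bᵢ/T.
  T = 335.0 K: ΣzᵢPᵢˢᵃᵗ = 121.13 kPa
  T = 363.1 K: ΣzᵢPᵢˢᵃᵗ = 337.94 kPa
  T = 349.1 K: ΣzᵢPᵢˢᵃᵗ = 206.64 kPa
  T = 356.1 K: ΣzᵢPᵢˢᵃᵗ = 265.45 kPa
  T = 352.6 K: ΣzᵢPᵢˢᵃᵗ = 234.48 kPa
  T = 350.9 K: ΣzᵢPᵢˢᵃᵗ = 220.58 kPa
Interpolating between 349.1 K and 350.9 K gives T ≈ 349.5 K.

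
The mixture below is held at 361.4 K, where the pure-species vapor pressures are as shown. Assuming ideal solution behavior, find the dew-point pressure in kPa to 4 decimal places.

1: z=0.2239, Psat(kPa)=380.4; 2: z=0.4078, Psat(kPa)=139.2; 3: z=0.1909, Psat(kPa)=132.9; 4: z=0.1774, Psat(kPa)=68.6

Pdew = 132.6152 kPa

At the dew point ψ → 1, so Σzᵢ/Kᵢ = 1 with Kᵢ = Pᵢˢᵃᵗ/P ⇒ 1/P = Σzᵢ/Pᵢˢᵃᵗ.
1/P = 0.2239/380.4 + 0.4078/139.2 + 0.1909/132.9 + 0.1774/68.6 = 0.0075406 ⇒ P = 132.6152 kPa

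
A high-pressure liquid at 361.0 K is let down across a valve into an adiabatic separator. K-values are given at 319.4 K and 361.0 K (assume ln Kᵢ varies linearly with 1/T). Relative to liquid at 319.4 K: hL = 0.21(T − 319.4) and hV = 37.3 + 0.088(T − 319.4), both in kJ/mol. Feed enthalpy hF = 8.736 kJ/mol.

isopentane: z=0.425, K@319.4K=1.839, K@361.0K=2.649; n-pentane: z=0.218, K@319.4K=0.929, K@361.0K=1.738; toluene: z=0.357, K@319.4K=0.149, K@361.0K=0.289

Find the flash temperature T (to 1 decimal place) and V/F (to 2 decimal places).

T = 326.5 K, V/F = 0.20

Adiabatic flash: solve Rachford–Rice at each trial T, then check hF = ψ·hV(T) + (1−ψ)·hL(T).
  T = 319.4 K: K = (1.839, 0.929, 0.149), RR gives ψ = 0.067, H_out = 2.490 kJ/mol
  T = 361.0 K: K = (2.649, 1.738, 0.289), RR gives ψ = 0.623, H_out = 28.820 kJ/mol
  T = 340.2 K: K = (2.232, 1.295, 0.212), RR gives ψ = 0.397, H_out = 18.153 kJ/mol
  T = 329.8 K: K = (2.032, 1.103, 0.179), RR gives ψ = 0.252, H_out = 11.273 kJ/mol
  T = 324.6 K: K = (1.935, 1.014, 0.163), RR gives ψ = 0.166, H_out = 7.178 kJ/mol
  T = 327.2 K: K = (1.983, 1.058, 0.171), RR gives ψ = 0.211, H_out = 9.291 kJ/mol
  T = 325.9 K: K = (1.959, 1.035, 0.167), RR gives ψ = 0.189, H_out = 8.252 kJ/mol
Linear interpolation between T = 325.9 (H_out = 8.252) and T = 327.2 (H_out = 9.291) on hF = 8.736 gives T ≈ 326.5 K, at which ψ = 0.20.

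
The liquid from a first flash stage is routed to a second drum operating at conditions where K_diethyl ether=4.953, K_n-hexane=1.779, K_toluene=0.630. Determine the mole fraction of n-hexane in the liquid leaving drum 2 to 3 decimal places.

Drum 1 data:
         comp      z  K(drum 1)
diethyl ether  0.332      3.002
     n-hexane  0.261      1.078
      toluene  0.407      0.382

Drum 1:
Rachford–Rice: g(ψ₁) = Σ zᵢ(Kᵢ−1)/(1+ψ₁(Kᵢ−1)) = 0.
g(0) = ΣzᵢKᵢ − 1 = 0.433 and g(1) = 1 − Σzᵢ/Kᵢ = -0.418, so a root lies in (0, 1).
Newton iteration, ψ₁⁰ = 0.5:
  ψ₁ = 0.500: g = -0.0122, g' = -0.659 → ψ₁ = 0.481
Converged at ψ₁ = 0.481.
Drum-1 compositions:
  diethyl ether: x = 0.169, y = 0.507
  n-hexane: x = 0.252, y = 0.271
  toluene: x = 0.579, y = 0.221
Drum-2 feed = drum-1 liquid: z₂ = (0.1691, 0.2516, 0.5794).
Drum 2:
Material balance + equilibrium reduce to Σ zᵢ(Kᵢ−1)/(1+ψ₂(Kᵢ−1)) = 0.
Check two-phase: ΣzᵢKᵢ = 1.650 > 1 and Σzᵢ/Kᵢ = 1.095 > 1, so g(0) = 0.650 > 0 and g(1) = -0.095 < 0.
Iterate (Newton) starting at ψ₂ = 0.5:
  ψ₂ = 0.500: g = 0.1025, g' = -0.497 → ψ₂ = 0.706
  ψ₂ = 0.706: g = 0.0124, g' = -0.393 → ψ₂ = 0.738
Converged at ψ₂ = 0.738.
  diethyl ether: x = 0.043, y = 0.214
  n-hexane: x = 0.160, y = 0.284
  toluene: x = 0.797, y = 0.502

x_n-hexane (drum 2) = 0.160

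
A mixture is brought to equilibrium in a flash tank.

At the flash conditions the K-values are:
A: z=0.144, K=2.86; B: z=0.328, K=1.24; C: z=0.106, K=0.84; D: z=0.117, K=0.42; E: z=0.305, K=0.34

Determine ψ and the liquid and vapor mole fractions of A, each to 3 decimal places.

Let ψ = V/F and solve Σ zᵢ(Kᵢ−1)/(1+ψ(Kᵢ−1)) = 0.
Check two-phase: ΣzᵢKᵢ = 1.060 > 1 and Σzᵢ/Kᵢ = 1.617 > 1, so g(0) = 0.060 > 0 and g(1) = -0.617 < 0.
Newton–Raphson from ψ = 0.31:
  ψ = 0.310: g = -0.1105, g' = -0.488 → ψ = 0.084
  ψ = 0.084: g = 0.0074, g' = -0.586 → ψ = 0.096
Converged at ψ = 0.096.
Compositions from xᵢ = zᵢ/(1+ψ(Kᵢ−1)), yᵢ = Kᵢxᵢ:
  A: x = 0.122, y = 0.349
  B: x = 0.321, y = 0.398
  C: x = 0.108, y = 0.090
  D: x = 0.124, y = 0.052
  E: x = 0.326, y = 0.111

ψ = 0.096, x_A = 0.122, y_A = 0.349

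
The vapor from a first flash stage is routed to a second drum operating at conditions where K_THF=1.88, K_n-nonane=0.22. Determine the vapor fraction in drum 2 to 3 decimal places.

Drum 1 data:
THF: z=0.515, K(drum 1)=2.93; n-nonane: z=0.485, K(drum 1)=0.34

Drum 1:
Rachford–Rice: g(ψ₁) = Σ zᵢ(Kᵢ−1)/(1+ψ₁(Kᵢ−1)) = 0.
g(0) = ΣzᵢKᵢ − 1 = 0.674 and g(1) = 1 − Σzᵢ/Kᵢ = -0.602, so a root lies in (0, 1).
Binary case is linear: z₁(K₁−1)(1+ψ₁(K₂−1)) + z₂(K₂−1)(1+ψ₁(K₁−1)) = 0
⇒ ψ₁ = [z₁(K₁−1)+z₂(K₂−1)] / [−(K₁−1)(K₂−1)] = 0.6739/1.2738 = 0.529
Drum-1 compositions:
  THF: x = 0.255, y = 0.747
  n-nonane: x = 0.745, y = 0.253
Drum-2 feed = drum-1 vapor: z₂ = (0.7466, 0.2534).
Drum 2:
Rachford–Rice: g(ψ₂) = Σ zᵢ(Kᵢ−1)/(1+ψ₂(Kᵢ−1)) = 0.
g(0) = ΣzᵢKᵢ − 1 = 0.459 and g(1) = 1 − Σzᵢ/Kᵢ = -0.549, so a root lies in (0, 1).
Newton iteration, ψ₂⁰ = 0.31:
  ψ₂ = 0.310: g = 0.2556, g' = -0.625 → ψ₂ = 0.719
  ψ₂ = 0.719: g = -0.0474, g' = -1.016 → ψ₂ = 0.672
  ψ₂ = 0.672: g = -0.0026, g' = -0.909 → ψ₂ = 0.669
Converged at ψ₂ = 0.669.
  THF: x = 0.470, y = 0.883
  n-nonane: x = 0.530, y = 0.117

V/F (drum 2) = 0.669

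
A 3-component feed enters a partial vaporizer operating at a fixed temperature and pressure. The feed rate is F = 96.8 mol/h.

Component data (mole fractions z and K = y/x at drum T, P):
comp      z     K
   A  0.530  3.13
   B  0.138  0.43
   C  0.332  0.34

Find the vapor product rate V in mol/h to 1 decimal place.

V = 59.4 mol/h

Rachford–Rice: g(V/F) = Σ zᵢ(Kᵢ−1)/(1+V/F(Kᵢ−1)) = 0.
g(0) = ΣzᵢKᵢ − 1 = 0.831 and g(1) = 1 − Σzᵢ/Kᵢ = -0.467, so a root lies in (0, 1).
Iterate (Newton) starting at V/F = 0.34:
  V/F = 0.340: g = 0.2747, g' = -1.118 → V/F = 0.586
  V/F = 0.586: g = 0.0271, g' = -0.961 → V/F = 0.614
Converged at V/F = 0.614.
Then V = V/F·F = 0.6137·96.8 = 59.4 mol/h and L = F − V = 37.4 mol/h.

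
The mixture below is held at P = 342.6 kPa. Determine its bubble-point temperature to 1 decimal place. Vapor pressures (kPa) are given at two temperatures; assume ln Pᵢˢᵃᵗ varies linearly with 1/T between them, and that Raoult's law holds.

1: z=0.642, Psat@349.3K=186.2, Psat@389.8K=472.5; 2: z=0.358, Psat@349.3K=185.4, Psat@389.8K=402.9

T = 376.5 K

Bubble-point temperature: ΣzᵢPᵢˢᵃᵗ(T) = P. Interpolate ln Pᵢˢᵃᵗ = aᵢ + bᵢ/T.
  T = 349.3 K: ΣzᵢPᵢˢᵃᵗ = 185.91 kPa
  T = 389.8 K: ΣzᵢPᵢˢᵃᵗ = 447.58 kPa
  T = 369.6 K: ΣzᵢPᵢˢᵃᵗ = 295.61 kPa
  T = 379.7 K: ΣzᵢPᵢˢᵃᵗ = 365.71 kPa
  T = 374.6 K: ΣzᵢPᵢˢᵃᵗ = 328.91 kPa
  T = 377.1 K: ΣzᵢPᵢˢᵃᵗ = 346.58 kPa
Interpolating between 374.6 K and 377.1 K gives T ≈ 376.5 K.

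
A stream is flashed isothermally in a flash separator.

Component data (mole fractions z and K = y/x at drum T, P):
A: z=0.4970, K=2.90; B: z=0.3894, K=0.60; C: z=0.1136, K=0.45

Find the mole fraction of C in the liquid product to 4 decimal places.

Newton–Raphson from ψ = 0.66:
  ψ = 0.6600: g = 0.10923, g' = -0.5529 → ψ = 0.8576
  ψ = 0.8576: g = 0.00379, g' = -0.5270 → ψ = 0.8648
Converged at ψ = 0.8648.
Compositions from xᵢ = zᵢ/(1+ψ(Kᵢ−1)), yᵢ = Kᵢxᵢ:
  A: x = 0.1880, y = 0.5453
  B: x = 0.5953, y = 0.3572
  C: x = 0.2166, y = 0.0975

x_C = 0.2166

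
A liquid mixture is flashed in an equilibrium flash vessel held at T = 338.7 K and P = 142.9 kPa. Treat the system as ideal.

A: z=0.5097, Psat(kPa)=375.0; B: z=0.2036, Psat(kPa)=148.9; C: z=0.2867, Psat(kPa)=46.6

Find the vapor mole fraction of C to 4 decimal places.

y_C = 0.1861

Raoult's law: Kᵢ = Pᵢˢᵃᵗ/P = Pᵢˢᵃᵗ/142.9.
  K_A = 375.0/142.9 = 2.624213, K_B = 148.9/142.9 = 1.041987, K_C = 46.6/142.9 = 0.326102
Material balance + equilibrium reduce to Σ zᵢ(Kᵢ−1)/(1+V/F(Kᵢ−1)) = 0.
Check two-phase: ΣzᵢKᵢ = 1.6432 > 1 and Σzᵢ/Kᵢ = 1.2688 > 1, so g(0) = 0.6432 > 0 and g(1) = -0.2688 < 0.
Iterate (Newton) starting at V/F = 0.49:
  V/F = 0.4900: g = 0.18090, g' = -0.7075 → V/F = 0.7457
  V/F = 0.7457: g = -0.00568, g' = -0.8014 → V/F = 0.7386
Converged at V/F = 0.7386.
Compositions from xᵢ = zᵢ/(1+V/F(Kᵢ−1)), yᵢ = Kᵢxᵢ:
  A: x = 0.2317, y = 0.6081
  B: x = 0.1975, y = 0.2058
  C: x = 0.5708, y = 0.1861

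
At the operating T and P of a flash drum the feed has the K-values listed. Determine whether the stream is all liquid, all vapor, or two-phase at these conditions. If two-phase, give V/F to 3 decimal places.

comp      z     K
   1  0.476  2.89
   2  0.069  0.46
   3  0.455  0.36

ΣzᵢKᵢ = 1.571; Σzᵢ/Kᵢ = 1.579.
Both exceed 1, so a two-phase solution exists.
Rachford–Rice: g(ψ) = Σ zᵢ(Kᵢ−1)/(1+ψ(Kᵢ−1)) = 0.
Newton–Raphson from ψ = 0.51:
  ψ = 0.510: g = -0.0256, g' = -0.890 → ψ = 0.481
Converged at ψ = 0.481.

two-phase, V/F = 0.481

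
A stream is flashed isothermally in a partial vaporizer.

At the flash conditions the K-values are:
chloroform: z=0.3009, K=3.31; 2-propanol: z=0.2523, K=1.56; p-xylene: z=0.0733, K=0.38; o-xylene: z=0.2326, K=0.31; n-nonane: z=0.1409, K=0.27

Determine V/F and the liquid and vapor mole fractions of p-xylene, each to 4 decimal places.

V/F = 0.4553, x_p-xylene = 0.1021, y_p-xylene = 0.0388

Material balance + equilibrium reduce to Σ zᵢ(Kᵢ−1)/(1+V/F(Kᵢ−1)) = 0.
Feasibility: ΣzᵢKᵢ = 1.5276, Σzᵢ/Kᵢ = 1.7177 — both > 1, two phases present.
Iterate (Newton) starting at V/F = 0.5:
  V/F = 0.5000: g = -0.03995, g' = -0.8976 → V/F = 0.4555
  V/F = 0.4555: g = -0.00021, g' = -0.8902 → V/F = 0.4553
Converged at V/F = 0.4553.
Compositions from xᵢ = zᵢ/(1+V/F(Kᵢ−1)), yᵢ = Kᵢxᵢ:
  chloroform: x = 0.1467, y = 0.4855
  2-propanol: x = 0.2010, y = 0.3136
  p-xylene: x = 0.1021, y = 0.0388
  o-xylene: x = 0.3391, y = 0.1051
  n-nonane: x = 0.2110, y = 0.0570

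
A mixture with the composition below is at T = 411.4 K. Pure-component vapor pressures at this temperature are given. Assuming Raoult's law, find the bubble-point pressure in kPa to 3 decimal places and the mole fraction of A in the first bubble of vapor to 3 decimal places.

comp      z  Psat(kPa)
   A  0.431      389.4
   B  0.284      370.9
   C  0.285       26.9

At the bubble point ψ → 0, so ΣzᵢKᵢ = 1 with Kᵢ = Pᵢˢᵃᵗ/P ⇒ P = ΣzᵢPᵢˢᵃᵗ.
P = 0.431·389.4 + 0.284·370.9 + 0.285·26.9 = 280.833 kPa
yᵢ = zᵢPᵢˢᵃᵗ/P ⇒ y_A = 0.431·389.4/280.833 = 0.598

Pbub = 280.833 kPa, y_A = 0.598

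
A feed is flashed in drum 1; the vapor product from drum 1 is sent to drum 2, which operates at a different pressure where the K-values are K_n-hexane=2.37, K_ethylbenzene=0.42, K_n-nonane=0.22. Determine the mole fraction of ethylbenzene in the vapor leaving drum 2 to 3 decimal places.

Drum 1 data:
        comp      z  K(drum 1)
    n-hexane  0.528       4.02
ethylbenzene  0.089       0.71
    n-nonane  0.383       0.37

Drum 1:
Newton iteration, ψ₁⁰ = 0.5:
  ψ₁ = 0.500: g = 0.2528, g' = -1.099 → ψ₁ = 0.730
  ψ₁ = 0.730: g = 0.0179, g' = -1.002 → ψ₁ = 0.748
Converged at ψ₁ = 0.748.
Drum-1 compositions:
  n-hexane: x = 0.162, y = 0.651
  ethylbenzene: x = 0.114, y = 0.081
  n-nonane: x = 0.724, y = 0.268
Drum-2 feed = drum-1 vapor: z₂ = (0.6513, 0.0807, 0.2680).
Drum 2:
Material balance + equilibrium reduce to Σ zᵢ(Kᵢ−1)/(1+ψ₂(Kᵢ−1)) = 0.
Feasibility: ΣzᵢKᵢ = 1.636, Σzᵢ/Kᵢ = 1.685 — both > 1, two phases present.
Iterate (Newton) starting at ψ₂ = 0.5:
  ψ₂ = 0.500: g = 0.1209, g' = -0.923 → ψ₂ = 0.631
  ψ₂ = 0.631: g = -0.0070, g' = -1.052 → ψ₂ = 0.624
Converged at ψ₂ = 0.624.
  n-hexane: x = 0.351, y = 0.832
  ethylbenzene: x = 0.127, y = 0.053
  n-nonane: x = 0.522, y = 0.115

y_ethylbenzene (drum 2) = 0.053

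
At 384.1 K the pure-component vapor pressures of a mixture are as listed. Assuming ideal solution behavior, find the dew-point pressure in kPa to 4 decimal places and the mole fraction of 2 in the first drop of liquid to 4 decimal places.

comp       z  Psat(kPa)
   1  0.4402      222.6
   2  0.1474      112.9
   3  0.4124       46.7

Pdew = 82.5494 kPa, x_2 = 0.1078

At the dew point ψ → 1, so Σzᵢ/Kᵢ = 1 with Kᵢ = Pᵢˢᵃᵗ/P ⇒ 1/P = Σzᵢ/Pᵢˢᵃᵗ.
1/P = 0.4402/222.6 + 0.1474/112.9 + 0.4124/46.7 = 0.0121140 ⇒ P = 82.5494 kPa
xᵢ = zᵢP/Pᵢˢᵃᵗ ⇒ x_2 = 0.1474·82.5494/112.9 = 0.1078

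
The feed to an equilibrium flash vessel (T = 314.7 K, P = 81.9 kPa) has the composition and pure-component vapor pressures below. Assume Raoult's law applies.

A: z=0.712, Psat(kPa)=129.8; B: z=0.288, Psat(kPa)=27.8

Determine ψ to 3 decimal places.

Raoult's law: Kᵢ = Pᵢˢᵃᵗ/P = Pᵢˢᵃᵗ/81.9.
  K_A = 129.8/81.9 = 1.58486, K_B = 27.8/81.9 = 0.33944
Material balance + equilibrium reduce to Σ zᵢ(Kᵢ−1)/(1+ψ(Kᵢ−1)) = 0.
Feasibility: ΣzᵢKᵢ = 1.226, Σzᵢ/Kᵢ = 1.298 — both > 1, two phases present.
Binary case is linear: z₁(K₁−1)(1+ψ(K₂−1)) + z₂(K₂−1)(1+ψ(K₁−1)) = 0
⇒ ψ = [z₁(K₁−1)+z₂(K₂−1)] / [−(K₁−1)(K₂−1)] = 0.2262/0.3863 = 0.585

ψ = 0.585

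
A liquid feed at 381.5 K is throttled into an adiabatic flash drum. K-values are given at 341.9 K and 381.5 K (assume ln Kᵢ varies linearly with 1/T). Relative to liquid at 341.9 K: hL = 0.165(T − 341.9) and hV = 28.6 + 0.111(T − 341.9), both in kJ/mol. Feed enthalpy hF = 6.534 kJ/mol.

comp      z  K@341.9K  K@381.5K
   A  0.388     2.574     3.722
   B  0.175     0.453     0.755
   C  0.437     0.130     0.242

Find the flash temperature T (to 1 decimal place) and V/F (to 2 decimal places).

T = 350.8 K, V/F = 0.18

Adiabatic flash: solve Rachford–Rice at each trial T, then check hF = ψ·hV(T) + (1−ψ)·hL(T).
  T = 341.9 K: K = (2.574, 0.453, 0.130), RR gives ψ = 0.109, H_out = 3.104 kJ/mol
  T = 381.5 K: K = (3.722, 0.755, 0.242), RR gives ψ = 0.386, H_out = 16.735 kJ/mol
  T = 361.7 K: K = (3.127, 0.593, 0.180), RR gives ψ = 0.257, H_out = 10.348 kJ/mol
  T = 351.8 K: K = (2.845, 0.520, 0.154), RR gives ψ = 0.188, H_out = 6.897 kJ/mol
  T = 346.9 K: K = (2.709, 0.486, 0.142), RR gives ψ = 0.150, H_out = 5.073 kJ/mol
  T = 349.4 K: K = (2.778, 0.503, 0.148), RR gives ψ = 0.169, H_out = 6.015 kJ/mol
Linear interpolation between T = 349.4 (H_out = 6.015) and T = 351.8 (H_out = 6.897) on hF = 6.534 gives T ≈ 350.8 K, at which ψ = 0.18.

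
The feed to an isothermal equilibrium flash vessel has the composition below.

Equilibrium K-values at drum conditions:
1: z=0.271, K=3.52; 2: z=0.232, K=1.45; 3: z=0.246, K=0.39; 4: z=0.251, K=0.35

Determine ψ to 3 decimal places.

ψ = 0.412

Iterate (Newton) starting at ψ = 0.5:
  ψ = 0.500: g = -0.0702, g' = -0.791 → ψ = 0.411
  ψ = 0.411: g = 0.0005, g' = -0.809 → ψ = 0.412
Converged at ψ = 0.412.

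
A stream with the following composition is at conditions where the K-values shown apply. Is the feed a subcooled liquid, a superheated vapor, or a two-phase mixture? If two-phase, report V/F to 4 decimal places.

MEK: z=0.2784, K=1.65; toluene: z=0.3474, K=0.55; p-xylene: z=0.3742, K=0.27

subcooled liquid

ΣzᵢKᵢ = 0.7515; Σzᵢ/Kᵢ = 2.1863.
Since ΣzᵢKᵢ < 1 the mixture is below its bubble point — single liquid phase.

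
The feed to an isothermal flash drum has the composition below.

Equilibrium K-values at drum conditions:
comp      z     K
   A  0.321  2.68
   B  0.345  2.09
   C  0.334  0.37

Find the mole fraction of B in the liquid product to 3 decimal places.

Material balance + equilibrium reduce to Σ zᵢ(Kᵢ−1)/(1+ψ(Kᵢ−1)) = 0.
Check two-phase: ΣzᵢKᵢ = 1.705 > 1 and Σzᵢ/Kᵢ = 1.188 > 1, so g(0) = 0.705 > 0 and g(1) = -0.188 < 0.
Newton–Raphson from ψ = 0.5:
  ψ = 0.500: g = 0.2293, g' = -0.722 → ψ = 0.818
  ψ = 0.818: g = -0.0079, g' = -0.839 → ψ = 0.808
Converged at ψ = 0.808.
Compositions from xᵢ = zᵢ/(1+ψ(Kᵢ−1)), yᵢ = Kᵢxᵢ:
  A: x = 0.136, y = 0.365
  B: x = 0.183, y = 0.383
  C: x = 0.680, y = 0.252

x_B = 0.183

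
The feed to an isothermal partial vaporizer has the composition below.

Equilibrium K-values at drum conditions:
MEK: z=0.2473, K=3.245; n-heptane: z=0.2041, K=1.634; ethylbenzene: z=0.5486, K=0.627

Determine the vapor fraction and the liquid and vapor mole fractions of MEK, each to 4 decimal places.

Let ψ = V/F and solve Σ zᵢ(Kᵢ−1)/(1+ψ(Kᵢ−1)) = 0.
Check two-phase: ΣzᵢKᵢ = 1.4800 > 1 and Σzᵢ/Kᵢ = 1.0761 > 1, so g(0) = 0.4800 > 0 and g(1) = -0.0761 < 0.
Newton iteration, ψ⁰ = 0.52:
  ψ = 0.5200: g = 0.09960, g' = -0.4292 → ψ = 0.7521
  ψ = 0.7521: g = 0.00972, g' = -0.3575 → ψ = 0.7793
  ψ = 0.7793: g = 0.00006, g' = -0.3533 → ψ = 0.7794
Converged at ψ = 0.7794.
Compositions from xᵢ = zᵢ/(1+ψ(Kᵢ−1)), yᵢ = Kᵢxᵢ:
  MEK: x = 0.0899, y = 0.2918
  n-heptane: x = 0.1366, y = 0.2232
  ethylbenzene: x = 0.7735, y = 0.4850

ψ = 0.7794, x_MEK = 0.0899, y_MEK = 0.2918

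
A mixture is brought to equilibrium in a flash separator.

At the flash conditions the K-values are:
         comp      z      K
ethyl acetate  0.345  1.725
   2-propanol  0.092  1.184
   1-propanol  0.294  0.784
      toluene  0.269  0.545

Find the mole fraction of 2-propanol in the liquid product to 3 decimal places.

x_2-propanol = 0.086

Material balance + equilibrium reduce to Σ zᵢ(Kᵢ−1)/(1+ψ(Kᵢ−1)) = 0.
Check two-phase: ΣzᵢKᵢ = 1.081 > 1 and Σzᵢ/Kᵢ = 1.146 > 1, so g(0) = 0.081 > 0 and g(1) = -0.146 < 0.
Iterate (Newton) starting at ψ = 0.5:
  ψ = 0.500: g = -0.0306, g' = -0.211 → ψ = 0.355
Converged at ψ = 0.355.
Compositions from xᵢ = zᵢ/(1+ψ(Kᵢ−1)), yᵢ = Kᵢxᵢ:
  ethyl acetate: x = 0.274, y = 0.473
  2-propanol: x = 0.086, y = 0.102
  1-propanol: x = 0.318, y = 0.250
  toluene: x = 0.321, y = 0.175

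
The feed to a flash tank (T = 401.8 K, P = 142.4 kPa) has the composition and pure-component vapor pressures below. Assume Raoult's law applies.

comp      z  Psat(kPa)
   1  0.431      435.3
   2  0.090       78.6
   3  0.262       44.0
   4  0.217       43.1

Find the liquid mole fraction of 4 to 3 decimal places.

Raoult's law: Kᵢ = Pᵢˢᵃᵗ/P = Pᵢˢᵃᵗ/142.4.
  K_1 = 435.3/142.4 = 3.05688, K_2 = 78.6/142.4 = 0.55197, K_3 = 44.0/142.4 = 0.30899, K_4 = 43.1/142.4 = 0.30267
Let ψ = V/F and solve Σ zᵢ(Kᵢ−1)/(1+ψ(Kᵢ−1)) = 0.
Check two-phase: ΣzᵢKᵢ = 1.514 > 1 and Σzᵢ/Kᵢ = 1.869 > 1, so g(0) = 0.514 > 0 and g(1) = -0.869 < 0.
Newton iteration, ψ⁰ = 0.31:
  ψ = 0.310: g = 0.0711, g' = -1.079 → ψ = 0.376
  ψ = 0.376: g = 0.0018, g' = -1.028 → ψ = 0.378
Converged at ψ = 0.378.
Compositions from xᵢ = zᵢ/(1+ψ(Kᵢ−1)), yᵢ = Kᵢxᵢ:
  1: x = 0.243, y = 0.742
  2: x = 0.108, y = 0.060
  3: x = 0.355, y = 0.110
  4: x = 0.295, y = 0.089

x_4 = 0.295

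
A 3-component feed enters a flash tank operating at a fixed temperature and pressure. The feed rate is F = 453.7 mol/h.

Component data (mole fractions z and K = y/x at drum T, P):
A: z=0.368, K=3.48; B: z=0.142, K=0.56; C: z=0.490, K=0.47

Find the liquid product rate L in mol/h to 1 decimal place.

L = 242.3 mol/h

Iterate (Newton) starting at V/F = 0.43:
  V/F = 0.430: g = 0.0282, g' = -0.803 → V/F = 0.465
  V/F = 0.465: g = 0.0005, g' = -0.774 → V/F = 0.466
Converged at V/F = 0.466.
Then V = V/F·F = 0.4659·453.7 = 211.4 mol/h and L = F − V = 242.3 mol/h.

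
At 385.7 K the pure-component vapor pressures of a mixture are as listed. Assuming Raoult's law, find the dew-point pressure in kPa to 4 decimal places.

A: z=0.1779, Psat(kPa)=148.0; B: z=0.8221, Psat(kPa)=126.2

At the dew point ψ → 1, so Σzᵢ/Kᵢ = 1 with Kᵢ = Pᵢˢᵃᵗ/P ⇒ 1/P = Σzᵢ/Pᵢˢᵃᵗ.
1/P = 0.1779/148.0 + 0.8221/126.2 = 0.0077163 ⇒ P = 129.5960 kPa

Pdew = 129.5960 kPa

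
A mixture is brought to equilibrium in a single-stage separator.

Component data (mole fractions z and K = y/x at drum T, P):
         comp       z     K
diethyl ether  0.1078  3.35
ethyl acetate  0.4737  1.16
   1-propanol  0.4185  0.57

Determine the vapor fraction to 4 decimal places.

Newton iteration, ψ⁰ = 0.5:
  ψ = 0.5000: g = -0.04259, g' = -0.2618 → ψ = 0.3373
  ψ = 0.3373: g = 0.00274, g' = -0.3020 → ψ = 0.3464
Converged at ψ = 0.3464.

ψ = 0.3464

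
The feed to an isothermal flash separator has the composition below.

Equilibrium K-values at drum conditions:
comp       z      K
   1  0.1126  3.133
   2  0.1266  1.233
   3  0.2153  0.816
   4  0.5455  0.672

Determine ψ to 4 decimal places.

ψ = 0.1034

Iterate (Newton) starting at ψ = 0.62:
  ψ = 0.6200: g = -0.14013, g' = -0.2020 → ψ = 0.0000
  ψ = 0.0000: g = 0.05113, g' = -0.5851 → ψ = 0.0874
  ψ = 0.0874: g = 0.00688, g' = -0.4403 → ψ = 0.1030
  ψ = 0.1030: g = 0.00015, g' = -0.4213 → ψ = 0.1034
Converged at ψ = 0.1034.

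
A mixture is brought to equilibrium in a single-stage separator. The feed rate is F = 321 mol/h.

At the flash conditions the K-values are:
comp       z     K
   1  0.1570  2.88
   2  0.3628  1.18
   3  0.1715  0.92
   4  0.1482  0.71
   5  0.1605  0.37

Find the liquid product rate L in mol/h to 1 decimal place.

Material balance + equilibrium reduce to Σ zᵢ(Kᵢ−1)/(1+ψ(Kᵢ−1)) = 0.
g(0) = ΣzᵢKᵢ − 1 = 0.2027 and g(1) = 1 − Σzᵢ/Kᵢ = -0.1909, so a root lies in (0, 1).
Iterate (Newton) starting at ψ = 0.5:
  ψ = 0.5000: g = -0.00012, g' = -0.3113 → ψ = 0.4996
Converged at ψ = 0.4996.
Then V = ψ·F = 0.4996·321 = 160.4 mol/h and L = F − V = 160.6 mol/h.

L = 160.6 mol/h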